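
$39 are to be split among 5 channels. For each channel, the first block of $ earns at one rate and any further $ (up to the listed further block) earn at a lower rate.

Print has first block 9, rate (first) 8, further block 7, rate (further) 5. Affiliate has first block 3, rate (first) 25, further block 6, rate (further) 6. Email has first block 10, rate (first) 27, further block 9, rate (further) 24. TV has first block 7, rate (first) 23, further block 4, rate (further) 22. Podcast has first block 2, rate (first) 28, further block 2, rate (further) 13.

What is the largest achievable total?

908

Rank every tier by rate: Podcast/tier1 28 > Email/tier1 27 > Affiliate/tier1 25 > Email/tier2 24 > TV/tier1 23 > TV/tier2 22 > Podcast/tier2 13 > Print/tier1 8 > Affiliate/tier2 6 > Print/tier2 5.
Fill Podcast tier1 block (2 at 28) → 37 left.
Email tier1 at 27: fill all 10 → 27 left.
Affiliate tier1 at 25: fill all 3 → 24 left.
Email/tier2 (24): +9 → 15 left.
TV tier1 at 23: fill all 7 → 8 left.
TV tier2 at 22: fill all 4 → 4 left.
Podcast tier2 at 13: fill all 2 → 2 left.
Print tier1 at 8: only 2 left, fill 2.
Total = 28×2 + 27×10 + 25×3 + 24×9 + 23×7 + 22×4 + 13×2 + 8×2 = 908.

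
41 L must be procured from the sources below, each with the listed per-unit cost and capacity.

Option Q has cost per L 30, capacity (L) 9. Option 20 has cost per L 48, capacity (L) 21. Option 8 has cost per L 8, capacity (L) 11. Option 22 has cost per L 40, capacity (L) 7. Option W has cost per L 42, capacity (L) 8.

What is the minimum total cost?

1262

Use sources in increasing cost order.
Option 8 at 8: take all 11 L — 30 still needed.
Option Q at 30: take all 9 L — 21 still needed.
Option 22 (40): use full 7 — 14 L to go.
Option W (42): use full 8 — 6 L to go.
Take 6 from Option 20 at 48 to finish.
Cost = 11×8 + 9×30 + 7×40 + 8×42 + 6×48 = 1262.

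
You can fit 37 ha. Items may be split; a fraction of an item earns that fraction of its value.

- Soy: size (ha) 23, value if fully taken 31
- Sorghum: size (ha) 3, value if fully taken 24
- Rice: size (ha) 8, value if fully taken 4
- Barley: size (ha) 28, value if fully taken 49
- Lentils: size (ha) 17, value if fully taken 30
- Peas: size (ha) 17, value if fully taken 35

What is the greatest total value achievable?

89

Rank by value-to-size ratio: Sorghum 24/3≈8, Peas 35/17≈2.06, Lentils 30/17≈1.76, Barley 49/28≈1.75, Soy 31/23≈1.35, Rice 4/8≈0.5.
All 3 ha of Sorghum fit (value 24) → 34 remain.
All 17 ha of Peas fit (value 35) → 17 remain.
Lentils: take in full, 17 ha for value 30 → 0 left.
Total value = 89.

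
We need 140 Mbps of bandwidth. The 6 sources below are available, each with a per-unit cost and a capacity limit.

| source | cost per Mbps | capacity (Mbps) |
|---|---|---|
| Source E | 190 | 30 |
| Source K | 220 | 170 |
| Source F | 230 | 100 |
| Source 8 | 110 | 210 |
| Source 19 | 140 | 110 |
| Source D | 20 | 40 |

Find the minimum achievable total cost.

11800

Fill from the cheapest source first.
Source D at 20: take all 40 Mbps → 100 still needed.
Source 8 at 110: take 100 of its 210 → requirement met.
Source 19, Source E, Source K, Source F: unused.
Cost = 40×20 + 100×110 = 11800.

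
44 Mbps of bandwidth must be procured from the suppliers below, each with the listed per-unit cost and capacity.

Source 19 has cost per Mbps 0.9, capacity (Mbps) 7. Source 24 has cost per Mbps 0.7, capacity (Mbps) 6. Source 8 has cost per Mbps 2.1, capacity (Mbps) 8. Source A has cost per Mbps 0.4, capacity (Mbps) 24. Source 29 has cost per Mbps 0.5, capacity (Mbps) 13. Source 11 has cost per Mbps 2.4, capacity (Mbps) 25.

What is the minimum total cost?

Fill from the cheapest supplier first.
Source A at 0.4: take all 24 Mbps → 20 still needed.
Source 29 at 0.5: take all 13 Mbps → 7 still needed.
Source 24 at 0.7: take all 6 Mbps → 1 still needed.
Take 1 from Source 19 at 0.9 to finish.
Source 8, Source 11: unused.
Cost = 24×0.4 + 13×0.5 + 6×0.7 + 1×0.9 = 21.2.

21.2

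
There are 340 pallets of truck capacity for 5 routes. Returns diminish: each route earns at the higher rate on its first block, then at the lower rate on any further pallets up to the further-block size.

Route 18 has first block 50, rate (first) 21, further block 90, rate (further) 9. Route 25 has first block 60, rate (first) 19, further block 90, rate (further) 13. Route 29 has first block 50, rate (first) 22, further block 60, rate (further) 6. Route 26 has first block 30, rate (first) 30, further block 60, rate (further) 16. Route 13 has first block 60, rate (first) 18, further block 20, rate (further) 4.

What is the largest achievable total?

6620

Order all 10 blocks by rate: Route 26/T1 30 > Route 29/T1 22 > Route 18/T1 21 > Route 25/T1 19 > Route 13/T1 18 > Route 26/T2 16 > Route 25/T2 13 > Route 18/T2 9 > Route 29/T2 6 > Route 13/T2 4.
Route 26/T1 (30): +30 ; 310 left.
Fill Route 29 T1 block (50 at 22) ; 260 left.
Route 18/T1 (21): +50 ; 210 left.
Route 25/T1 (19): +60 ; 150 left.
Route 13/T1 (18): +60 ; 90 left.
Fill Route 26 T2 block (60 at 16) ; 30 left.
Route 25 T2 at 13: only 30 left, fill 30.
Total = 30×30 + 22×50 + 21×50 + 19×60 + 18×60 + 16×60 + 13×30 = 6620.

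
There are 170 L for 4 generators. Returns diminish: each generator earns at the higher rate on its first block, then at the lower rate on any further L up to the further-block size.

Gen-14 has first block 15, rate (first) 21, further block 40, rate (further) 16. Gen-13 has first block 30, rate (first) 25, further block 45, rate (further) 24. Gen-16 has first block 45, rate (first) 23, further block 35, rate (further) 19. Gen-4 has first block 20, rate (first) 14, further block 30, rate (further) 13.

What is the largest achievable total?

Order all 8 blocks by rate: Gen-13/first 25 > Gen-13/second 24 > Gen-16/first 23 > Gen-14/first 21 > Gen-16/second 19 > Gen-14/second 16 > Gen-4/first 14 > Gen-4/second 13.
Gen-13 first at 25: fill all 30 ; 140 left.
Fill Gen-13 second block (45 at 24) ; 95 left.
Fill Gen-16 first block (45 at 23) ; 50 left.
Gen-14/first (21): +15 ; 35 left.
Gen-16/second (19): +35 ; 0 left.
Total = 25×30 + 24×45 + 23×45 + 21×15 + 19×35 = 3845.

3845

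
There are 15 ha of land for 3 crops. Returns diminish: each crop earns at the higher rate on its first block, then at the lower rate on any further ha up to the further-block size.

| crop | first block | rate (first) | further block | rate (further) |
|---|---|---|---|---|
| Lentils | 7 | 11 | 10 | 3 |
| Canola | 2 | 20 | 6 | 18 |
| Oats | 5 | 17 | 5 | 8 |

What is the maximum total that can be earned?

Treat each block as its own option and order by rate: Canola/first 20 > Canola/second 18 > Oats/first 17 > Lentils/first 11 > Oats/second 8 > Lentils/second 3.
Canola/first (20): +2 → 13 left.
Canola/second (18): +6 → 7 left.
Oats first at 17: fill all 5 → 2 left.
2 remain; put them into Lentils first at 11.
Total = 20×2 + 18×6 + 17×5 + 11×2 = 255.

255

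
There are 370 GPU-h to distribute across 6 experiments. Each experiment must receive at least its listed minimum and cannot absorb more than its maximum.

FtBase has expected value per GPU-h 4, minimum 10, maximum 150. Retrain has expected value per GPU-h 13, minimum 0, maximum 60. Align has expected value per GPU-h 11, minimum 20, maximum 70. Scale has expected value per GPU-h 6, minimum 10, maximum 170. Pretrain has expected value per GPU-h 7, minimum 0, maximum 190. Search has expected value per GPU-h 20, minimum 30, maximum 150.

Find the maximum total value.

5140

Meeting every minimum uses 10+0+20+10+0+30 = 70 GPU-h, leaving 300.
Highest expected value per GPU-h first: Search 20 > Retrain 13 > Align 11 > Pretrain 7 > Scale 6 > FtBase 4.
Search takes 120 more to reach its cap of 150 → 180 left.
Retrain takes 60 more to reach its cap of 60 → 120 left.
Align takes 50 more to reach its cap of 70 → 70 left.
Pretrain: +70 (room for 190) → 70. Pool exhausted.
Total = 4×10 + 13×60 + 11×70 + 6×10 + 7×70 + 20×150 = 5140.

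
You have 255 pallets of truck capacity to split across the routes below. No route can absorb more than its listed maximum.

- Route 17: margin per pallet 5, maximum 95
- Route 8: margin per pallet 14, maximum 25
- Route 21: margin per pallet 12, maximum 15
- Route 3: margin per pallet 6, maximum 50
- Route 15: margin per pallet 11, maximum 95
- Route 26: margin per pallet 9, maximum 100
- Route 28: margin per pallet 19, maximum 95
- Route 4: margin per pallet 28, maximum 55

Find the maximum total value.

Rank by margin per pallet: Route 4 28 > Route 28 19 > Route 8 14 > Route 21 12 > Route 15 11 > Route 26 9 > Route 3 6 > Route 17 5.
Route 4 takes 55 to reach its cap of 55 — 200 left.
Route 28 takes 95 to reach its cap of 95 — 105 left.
Route 8: +25 to 25 (cap) — 80 left.
Give Route 21 15 to hit its cap of 15 — 65 left.
Route 15 has room for 95 but only 65 remain, so it gets 65.
Total = 14×25 + 12×15 + 11×65 + 19×95 + 28×55 = 4590.

4590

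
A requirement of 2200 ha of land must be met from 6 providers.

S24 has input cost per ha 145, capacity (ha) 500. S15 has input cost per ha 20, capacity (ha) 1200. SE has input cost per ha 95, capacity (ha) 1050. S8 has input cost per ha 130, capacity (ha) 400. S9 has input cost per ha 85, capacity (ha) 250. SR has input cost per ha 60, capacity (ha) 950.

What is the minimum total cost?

Fill from the cheapest provider first.
S15 (20): use full 1200 ; 1000 ha to go.
SR at 60: take all 950 ha ; 50 still needed.
S9 at 85: take 50 of its 250 ; requirement met.
SE, S8, S24: unused.
Cost = 1200×20 + 950×60 + 50×85 = 85250.

85250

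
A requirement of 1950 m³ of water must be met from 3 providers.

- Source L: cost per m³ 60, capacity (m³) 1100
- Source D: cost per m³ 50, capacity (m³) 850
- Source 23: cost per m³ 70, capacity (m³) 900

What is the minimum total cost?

Use providers in increasing cost order.
Source D (50): use full 850 ; 1100 m³ to go.
Source L (60): use full 1100 ; 0 m³ to go.
Source 23: unused.
Cost = 850×50 + 1100×60 = 108500.

108500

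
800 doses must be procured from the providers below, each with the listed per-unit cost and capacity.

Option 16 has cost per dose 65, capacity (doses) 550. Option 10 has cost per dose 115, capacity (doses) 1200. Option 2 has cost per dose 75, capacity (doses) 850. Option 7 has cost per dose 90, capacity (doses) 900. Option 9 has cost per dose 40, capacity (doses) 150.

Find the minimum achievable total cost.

49250

Use providers in increasing cost order.
Option 9 at 40: take all 150 doses ; 650 still needed.
Option 16 (65): use full 550 ; 100 doses to go.
Option 2 at 75: take 100 of its 850 ; requirement met.
Option 7, Option 10: unused.
Cost = 150×40 + 550×65 + 100×75 = 49250.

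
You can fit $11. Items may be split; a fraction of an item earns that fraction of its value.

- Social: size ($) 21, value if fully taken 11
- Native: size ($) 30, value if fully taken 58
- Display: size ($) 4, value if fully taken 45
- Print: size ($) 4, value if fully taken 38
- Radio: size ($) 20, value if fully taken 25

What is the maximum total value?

88.8

Best value per unit of size first: Display 45/4≈11.2, Print 38/4≈9.5, Native 58/30≈1.93, Radio 25/20≈1.25, Social 11/21≈0.524.
All 4 $ of Display fit (value 45) — 7 remain.
Take all of Print (4 $, value 38) — 3 $ left.
Fill the last 3 $ with part of Native: 3/30 of it earns 5.8.
Total value = 88.8.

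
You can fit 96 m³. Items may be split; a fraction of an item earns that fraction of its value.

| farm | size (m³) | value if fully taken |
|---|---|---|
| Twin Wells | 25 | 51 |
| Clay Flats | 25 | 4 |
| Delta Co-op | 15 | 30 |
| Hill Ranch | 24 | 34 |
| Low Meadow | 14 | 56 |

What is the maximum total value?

Best value per unit of size first: Low Meadow 56/14≈4, Twin Wells 51/25≈2.04, Delta Co-op 30/15≈2, Hill Ranch 34/24≈1.42, Clay Flats 4/25≈0.16.
All 14 m³ of Low Meadow fit (value 56) — 82 remain.
All 25 m³ of Twin Wells fit (value 51) — 57 remain.
Take all of Delta Co-op (15 m³, value 30) — 42 m³ left.
Hill Ranch: take in full, 24 m³ for value 34 — 18 left.
18 m³ left: a 18/25 share of Clay Flats gives 4×18/25 = 2.88.
Total value = 173.88.

173.88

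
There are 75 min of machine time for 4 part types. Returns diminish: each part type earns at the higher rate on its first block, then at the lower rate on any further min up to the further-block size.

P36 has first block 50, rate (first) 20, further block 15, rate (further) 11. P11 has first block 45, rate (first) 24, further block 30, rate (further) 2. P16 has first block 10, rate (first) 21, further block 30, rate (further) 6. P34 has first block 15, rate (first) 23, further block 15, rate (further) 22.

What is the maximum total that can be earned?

Order all 8 blocks by rate: P11/tier1 24 > P34/tier1 23 > P34/tier2 22 > P16/tier1 21 > P36/tier1 20 > P36/tier2 11 > P16/tier2 6 > P11/tier2 2.
P11/tier1 (24): +45 — 30 left.
P34/tier1 (23): +15 — 15 left.
P34/tier2 (22): +15 — 0 left.
Total = 24×45 + 23×15 + 22×15 = 1755.

1755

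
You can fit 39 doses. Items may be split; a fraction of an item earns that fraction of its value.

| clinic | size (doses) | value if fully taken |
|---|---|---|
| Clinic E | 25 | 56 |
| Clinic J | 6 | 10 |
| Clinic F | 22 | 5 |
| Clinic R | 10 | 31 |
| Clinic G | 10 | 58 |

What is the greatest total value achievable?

131.56

Sort by value density: Clinic G 58/10≈5.8, Clinic R 31/10≈3.1, Clinic E 56/25≈2.24, Clinic J 10/6≈1.67, Clinic F 5/22≈0.227.
Clinic G: take in full, 10 doses for value 58 ; 29 left.
All 10 doses of Clinic R fit (value 31) ; 19 remain.
Fill the last 19 doses with part of Clinic E: 19/25 of it earns 42.56.
Total value = 131.56.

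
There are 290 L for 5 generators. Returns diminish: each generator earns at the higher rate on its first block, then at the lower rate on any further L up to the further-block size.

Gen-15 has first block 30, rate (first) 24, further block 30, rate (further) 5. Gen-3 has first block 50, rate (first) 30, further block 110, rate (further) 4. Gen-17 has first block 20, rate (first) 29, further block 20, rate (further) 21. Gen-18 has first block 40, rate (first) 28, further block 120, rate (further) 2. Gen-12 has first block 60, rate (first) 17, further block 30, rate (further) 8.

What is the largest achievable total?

5790

Treat each block as its own option and order by rate: Gen-3/tier1 30 > Gen-17/tier1 29 > Gen-18/tier1 28 > Gen-15/tier1 24 > Gen-17/tier2 21 > Gen-12/tier1 17 > Gen-12/tier2 8 > Gen-15/tier2 5 > Gen-3/tier2 4 > Gen-18/tier2 2.
Gen-3 tier1 at 30: fill all 50 ; 240 left.
Fill Gen-17 tier1 block (20 at 29) ; 220 left.
Fill Gen-18 tier1 block (40 at 28) ; 180 left.
Gen-15/tier1 (24): +30 ; 150 left.
Gen-17/tier2 (21): +20 ; 130 left.
Gen-12/tier1 (17): +60 ; 70 left.
Fill Gen-12 tier2 block (30 at 8) ; 40 left.
Fill Gen-15 tier2 block (30 at 5) ; 10 left.
Gen-3 tier2 at 4: only 10 left, fill 10.
Total = 30×50 + 29×20 + 28×40 + 24×30 + 21×20 + 17×60 + 8×30 + 5×30 + 4×10 = 5790.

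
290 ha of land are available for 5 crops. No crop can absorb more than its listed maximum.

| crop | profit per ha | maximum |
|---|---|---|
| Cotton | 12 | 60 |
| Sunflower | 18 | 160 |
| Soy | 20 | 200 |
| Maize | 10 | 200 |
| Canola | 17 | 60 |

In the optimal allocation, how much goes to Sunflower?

Order the crops by profit per ha: Soy 20 > Sunflower 18 > Canola 17 > Cotton 12 > Maize 10.
Soy takes 200 to reach its cap of 200 — 90 left.
Sunflower has room for 160 but only 90 remain, so it gets 90.

90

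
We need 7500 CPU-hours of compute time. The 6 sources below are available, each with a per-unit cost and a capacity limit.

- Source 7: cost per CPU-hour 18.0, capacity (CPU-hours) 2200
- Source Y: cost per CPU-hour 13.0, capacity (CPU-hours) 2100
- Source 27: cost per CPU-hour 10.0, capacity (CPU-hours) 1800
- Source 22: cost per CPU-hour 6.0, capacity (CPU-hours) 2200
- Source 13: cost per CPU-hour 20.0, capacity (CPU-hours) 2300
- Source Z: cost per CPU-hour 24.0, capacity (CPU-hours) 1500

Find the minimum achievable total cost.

83700

Cheapest first:
Source 22 (6.0): use full 2200 — 5300 CPU-hours to go.
Source 27 (10.0): use full 1800 — 3500 CPU-hours to go.
Source Y at 13.0: take all 2100 CPU-hours — 1400 still needed.
Take 1400 from Source 7 at 18.0 to finish.
Source 13, Source Z: unused.
Cost = 2200×6.0 + 1800×10.0 + 2100×13.0 + 1400×18.0 = 83700.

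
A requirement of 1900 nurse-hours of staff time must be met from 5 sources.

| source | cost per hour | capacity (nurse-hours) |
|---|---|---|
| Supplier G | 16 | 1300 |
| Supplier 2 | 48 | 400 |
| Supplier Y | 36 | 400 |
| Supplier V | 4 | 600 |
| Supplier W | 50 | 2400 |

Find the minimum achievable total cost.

Fill from the cheapest source first.
Supplier V (4): use full 600 → 1300 nurse-hours to go.
Take 1300 from Supplier G at 16 → need 0 more.
Supplier Y, Supplier 2, Supplier W: unused.
Cost = 600×4 + 1300×16 = 23200.

23200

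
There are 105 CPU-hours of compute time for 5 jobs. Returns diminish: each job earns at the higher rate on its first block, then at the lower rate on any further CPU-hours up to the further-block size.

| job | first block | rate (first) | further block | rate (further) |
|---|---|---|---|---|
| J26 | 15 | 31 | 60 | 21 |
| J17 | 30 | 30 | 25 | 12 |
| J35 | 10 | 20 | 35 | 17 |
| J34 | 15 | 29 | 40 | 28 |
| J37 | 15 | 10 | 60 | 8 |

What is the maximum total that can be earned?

Order all 10 blocks by rate: J26/T1 31 > J17/T1 30 > J34/T1 29 > J34/T2 28 > J26/T2 21 > J35/T1 20 > J35/T2 17 > J17/T2 12 > J37/T1 10 > J37/T2 8.
Fill J26 T1 block (15 at 31) — 90 left.
Fill J17 T1 block (30 at 30) — 60 left.
Fill J34 T1 block (15 at 29) — 45 left.
J34/T2 (28): +40 — 5 left.
5 remain; put them into J26 T2 at 21.
Total = 31×15 + 30×30 + 29×15 + 28×40 + 21×5 = 3025.

3025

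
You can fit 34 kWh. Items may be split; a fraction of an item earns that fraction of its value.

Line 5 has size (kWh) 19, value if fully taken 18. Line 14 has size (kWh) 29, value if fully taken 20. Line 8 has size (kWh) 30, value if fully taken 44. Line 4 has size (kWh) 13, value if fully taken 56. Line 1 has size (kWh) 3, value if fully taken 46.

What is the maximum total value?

Sort by value density: Line 1 46/3≈15.3, Line 4 56/13≈4.31, Line 8 44/30≈1.47, Line 5 18/19≈0.947, Line 14 20/29≈0.69.
All 3 kWh of Line 1 fit (value 46) ; 31 remain.
Take all of Line 4 (13 kWh, value 56) ; 18 kWh left.
Only 18 kWh remain; take 18/30 of Line 8 for value 44×18/30 = 26.4.
Total value = 128.4.

128.4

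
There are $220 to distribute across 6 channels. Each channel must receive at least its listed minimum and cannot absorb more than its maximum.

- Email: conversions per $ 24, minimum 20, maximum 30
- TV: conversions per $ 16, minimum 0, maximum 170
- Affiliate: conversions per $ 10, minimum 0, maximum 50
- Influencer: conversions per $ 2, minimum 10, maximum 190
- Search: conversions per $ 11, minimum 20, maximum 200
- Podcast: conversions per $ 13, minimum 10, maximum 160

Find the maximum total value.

Meeting every minimum uses 20+0+0+10+20+10 = 60 $, leaving 160.
Order the channels by conversions per $: Email 24 > TV 16 > Podcast 13 > Search 11 > Affiliate 10 > Influencer 2.
Email: +10 to 30 (cap) ; 150 left.
Only 150 left; TV takes them to reach 150.
Total = 24×30 + 16×150 + 2×10 + 11×20 + 13×10 = 3490.

3490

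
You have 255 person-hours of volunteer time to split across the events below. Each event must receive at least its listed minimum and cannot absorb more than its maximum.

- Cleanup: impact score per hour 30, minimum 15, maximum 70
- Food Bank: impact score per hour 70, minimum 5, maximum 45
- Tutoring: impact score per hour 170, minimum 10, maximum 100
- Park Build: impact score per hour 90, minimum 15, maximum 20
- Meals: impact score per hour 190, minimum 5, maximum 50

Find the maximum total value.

Meeting every minimum uses 15+5+10+15+5 = 50 person-hours, leaving 205.
Rank by impact score per hour: Meals 190 > Tutoring 170 > Park Build 90 > Food Bank 70 > Cleanup 30.
Meals takes 45 more to reach its cap of 50 ; 160 left.
Tutoring takes 90 more to reach its cap of 100 ; 70 left.
Park Build takes 5 more to reach its cap of 20 ; 65 left.
Food Bank takes 40 more to reach its cap of 45 ; 25 left.
Cleanup has room for 55 more but only 25 remain, so it gets 40.
Total = 30×40 + 70×45 + 170×100 + 90×20 + 190×50 = 32650.

32650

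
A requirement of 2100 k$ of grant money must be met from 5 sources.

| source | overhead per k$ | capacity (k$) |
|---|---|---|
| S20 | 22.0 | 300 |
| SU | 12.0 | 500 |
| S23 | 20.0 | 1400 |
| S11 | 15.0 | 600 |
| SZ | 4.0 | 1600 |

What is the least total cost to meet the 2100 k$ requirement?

Use sources in increasing cost order.
SZ at 4.0: take all 1600 k$ — 500 still needed.
SU (12.0): use full 500 — 0 k$ to go.
S11, S23, S20: unused.
Cost = 1600×4.0 + 500×12.0 = 12400.

12400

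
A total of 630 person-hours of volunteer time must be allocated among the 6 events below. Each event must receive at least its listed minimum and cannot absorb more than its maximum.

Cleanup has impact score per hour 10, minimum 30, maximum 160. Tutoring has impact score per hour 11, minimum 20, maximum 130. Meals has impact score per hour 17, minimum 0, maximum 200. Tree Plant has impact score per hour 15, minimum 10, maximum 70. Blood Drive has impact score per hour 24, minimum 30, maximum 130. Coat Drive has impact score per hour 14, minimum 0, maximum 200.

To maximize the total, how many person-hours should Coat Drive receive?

180

Meeting every minimum uses 30+20+0+10+30+0 = 90 person-hours, leaving 540.
Order the events by impact score per hour: Blood Drive 24 > Meals 17 > Tree Plant 15 > Coat Drive 14 > Tutoring 11 > Cleanup 10.
Give Blood Drive 100 more to hit its cap of 130 → 440 left.
Meals takes 200 more to reach its cap of 200 → 240 left.
Tree Plant: +60 to 70 (cap) → 180 left.
Only 180 left; Coat Drive takes them to reach 180.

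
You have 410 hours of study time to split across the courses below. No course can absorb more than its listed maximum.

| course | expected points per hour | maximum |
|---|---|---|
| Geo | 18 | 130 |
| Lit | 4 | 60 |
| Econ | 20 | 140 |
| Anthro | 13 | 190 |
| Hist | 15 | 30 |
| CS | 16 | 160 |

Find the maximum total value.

7380

Order the courses by expected points per hour: Econ 20 > Geo 18 > CS 16 > Hist 15 > Anthro 13 > Lit 4.
Give Econ 140 to hit its cap of 140 — 270 left.
Give Geo 130 to hit its cap of 130 — 140 left.
CS: +140 (room for 160) → 140. Pool exhausted.
Total = 18×130 + 20×140 + 16×140 = 7380.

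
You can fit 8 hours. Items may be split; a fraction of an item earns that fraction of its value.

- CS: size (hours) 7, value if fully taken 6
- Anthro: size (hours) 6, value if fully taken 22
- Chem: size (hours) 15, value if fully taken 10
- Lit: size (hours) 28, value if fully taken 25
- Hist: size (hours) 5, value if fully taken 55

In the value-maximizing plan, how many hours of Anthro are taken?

Rank by value-to-size ratio: Hist 55/5≈11, Anthro 22/6≈3.67, Lit 25/28≈0.893, CS 6/7≈0.857, Chem 10/15≈0.667.
Take all of Hist (5 hours, value 55) → 3 hours left.
Only 3 hours remain; take 3/6 of Anthro for value 22×3/6 = 11.

3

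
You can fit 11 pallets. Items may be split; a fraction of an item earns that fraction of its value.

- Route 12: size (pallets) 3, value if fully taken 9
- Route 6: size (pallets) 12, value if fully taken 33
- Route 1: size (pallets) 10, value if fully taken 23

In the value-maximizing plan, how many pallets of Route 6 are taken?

Sort by value density: Route 12 9/3≈3, Route 6 33/12≈2.75, Route 1 23/10≈2.3.
Route 12: take in full, 3 pallets for value 9 ; 8 left.
8 pallets left: a 8/12 share of Route 6 gives 33×8/12 = 22.

8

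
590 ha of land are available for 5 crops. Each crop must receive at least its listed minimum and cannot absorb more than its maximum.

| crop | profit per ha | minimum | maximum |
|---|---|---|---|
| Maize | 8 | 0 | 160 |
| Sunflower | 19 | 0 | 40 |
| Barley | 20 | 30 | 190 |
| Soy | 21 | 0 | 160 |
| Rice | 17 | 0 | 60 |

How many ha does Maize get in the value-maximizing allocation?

Meeting every minimum uses 0+0+30+0+0 = 30 ha, leaving 560.
Order the crops by profit per ha: Soy 21 > Barley 20 > Sunflower 19 > Rice 17 > Maize 8.
Soy: +160 to 160 (cap) → 400 left.
Barley takes 160 more to reach its cap of 190 → 240 left.
Give Sunflower 40 more to hit its cap of 40 → 200 left.
Give Rice 60 more to hit its cap of 60 → 140 left.
Maize has room for 160 more but only 140 remain, so it gets 140.

140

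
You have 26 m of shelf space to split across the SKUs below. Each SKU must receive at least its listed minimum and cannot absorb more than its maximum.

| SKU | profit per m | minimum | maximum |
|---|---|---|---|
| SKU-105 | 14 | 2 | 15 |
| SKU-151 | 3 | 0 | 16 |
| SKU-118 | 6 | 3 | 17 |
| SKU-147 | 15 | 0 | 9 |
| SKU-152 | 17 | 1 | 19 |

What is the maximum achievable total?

Meeting every minimum uses 2+0+3+0+1 = 6 m, leaving 20.
Highest profit per m first: SKU-152 17 > SKU-147 15 > SKU-105 14 > SKU-118 6 > SKU-151 3.
Give SKU-152 18 more to hit its cap of 19 → 2 left.
SKU-147: +2 (room for 9) → 2. Pool exhausted.
Total = 14×2 + 6×3 + 15×2 + 17×19 = 399.

399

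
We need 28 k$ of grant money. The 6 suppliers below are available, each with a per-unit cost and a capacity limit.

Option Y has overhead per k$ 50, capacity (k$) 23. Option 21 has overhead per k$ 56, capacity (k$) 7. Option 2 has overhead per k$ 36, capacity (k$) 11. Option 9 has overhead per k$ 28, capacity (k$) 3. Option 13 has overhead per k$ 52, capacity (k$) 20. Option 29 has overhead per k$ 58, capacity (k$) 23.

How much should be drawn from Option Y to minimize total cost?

Fill from the cheapest supplier first.
Option 9 (28): use full 3 ; 25 k$ to go.
Take 11 from Option 2 at 36 ; need 14 more.
Option Y at 50: take 14 of its 23 ; requirement met.
Option 13, Option 21, Option 29: unused.

14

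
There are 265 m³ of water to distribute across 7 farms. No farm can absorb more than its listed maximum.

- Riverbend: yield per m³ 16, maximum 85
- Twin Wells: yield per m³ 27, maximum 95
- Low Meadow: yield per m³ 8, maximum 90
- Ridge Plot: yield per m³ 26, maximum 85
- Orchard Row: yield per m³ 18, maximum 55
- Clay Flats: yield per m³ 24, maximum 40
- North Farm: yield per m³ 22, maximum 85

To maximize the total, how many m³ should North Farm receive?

45

Rank by yield per m³: Twin Wells 27 > Ridge Plot 26 > Clay Flats 24 > North Farm 22 > Orchard Row 18 > Riverbend 16 > Low Meadow 8.
Twin Wells takes 95 to reach its cap of 95 ; 170 left.
Ridge Plot: +85 to 85 (cap) ; 85 left.
Give Clay Flats 40 to hit its cap of 40 ; 45 left.
North Farm: +45 (room for 85) → 45. Pool exhausted.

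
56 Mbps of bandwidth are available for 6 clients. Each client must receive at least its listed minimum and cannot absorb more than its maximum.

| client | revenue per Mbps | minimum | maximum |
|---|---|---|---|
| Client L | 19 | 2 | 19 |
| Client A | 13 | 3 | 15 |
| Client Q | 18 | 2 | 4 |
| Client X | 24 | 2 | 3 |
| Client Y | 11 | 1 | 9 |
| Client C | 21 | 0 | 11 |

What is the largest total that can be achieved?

Meeting every minimum uses 2+3+2+2+1+0 = 10 Mbps, leaving 46.
Highest revenue per Mbps first: Client X 24 > Client C 21 > Client L 19 > Client Q 18 > Client A 13 > Client Y 11.
Client X takes 1 more to reach its cap of 3 — 45 left.
Client C: +11 to 11 (cap) — 34 left.
Client L: +17 to 19 (cap) — 17 left.
Give Client Q 2 more to hit its cap of 4 — 15 left.
Client A: +12 to 15 (cap) — 3 left.
Client Y has room for 8 more but only 3 remain, so it gets 4.
Total = 19×19 + 13×15 + 18×4 + 24×3 + 11×4 + 21×11 = 975.

975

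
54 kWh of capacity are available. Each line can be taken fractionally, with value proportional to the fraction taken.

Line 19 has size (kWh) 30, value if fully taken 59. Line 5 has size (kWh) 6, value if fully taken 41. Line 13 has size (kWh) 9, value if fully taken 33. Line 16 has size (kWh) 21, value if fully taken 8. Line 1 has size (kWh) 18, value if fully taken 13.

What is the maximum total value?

Rank by value-to-size ratio: Line 5 41/6≈6.83, Line 13 33/9≈3.67, Line 19 59/30≈1.97, Line 1 13/18≈0.722, Line 16 8/21≈0.381.
Take all of Line 5 (6 kWh, value 41) → 48 kWh left.
Take all of Line 13 (9 kWh, value 33) → 39 kWh left.
All 30 kWh of Line 19 fit (value 59) → 9 remain.
9 kWh left: a 9/18 share of Line 1 gives 13×9/18 = 6.5.
Total value = 139.5.

139.5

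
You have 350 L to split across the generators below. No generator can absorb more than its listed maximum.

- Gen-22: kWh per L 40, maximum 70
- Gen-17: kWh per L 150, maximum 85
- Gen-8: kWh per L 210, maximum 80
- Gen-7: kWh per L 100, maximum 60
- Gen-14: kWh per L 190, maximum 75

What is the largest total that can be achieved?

51800

Rank by kWh per L: Gen-8 210 > Gen-14 190 > Gen-17 150 > Gen-7 100 > Gen-22 40.
Gen-8 takes 80 to reach its cap of 80 ; 270 left.
Gen-14: +75 to 75 (cap) ; 195 left.
Gen-17: +85 to 85 (cap) ; 110 left.
Give Gen-7 60 to hit its cap of 60 ; 50 left.
Gen-22: +50 (room for 70) → 50. Pool exhausted.
Total = 40×50 + 150×85 + 210×80 + 100×60 + 190×75 = 51800.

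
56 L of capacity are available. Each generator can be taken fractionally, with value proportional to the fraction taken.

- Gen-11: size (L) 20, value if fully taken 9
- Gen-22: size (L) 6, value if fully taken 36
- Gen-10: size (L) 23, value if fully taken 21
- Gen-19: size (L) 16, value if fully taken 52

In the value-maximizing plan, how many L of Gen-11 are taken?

11

Rank by value-to-size ratio: Gen-22 36/6≈6, Gen-19 52/16≈3.25, Gen-10 21/23≈0.913, Gen-11 9/20≈0.45.
Take all of Gen-22 (6 L, value 36) ; 50 L left.
Take all of Gen-19 (16 L, value 52) ; 34 L left.
Gen-10: take in full, 23 L for value 21 ; 11 left.
Fill the last 11 L with part of Gen-11: 11/20 of it earns 4.95.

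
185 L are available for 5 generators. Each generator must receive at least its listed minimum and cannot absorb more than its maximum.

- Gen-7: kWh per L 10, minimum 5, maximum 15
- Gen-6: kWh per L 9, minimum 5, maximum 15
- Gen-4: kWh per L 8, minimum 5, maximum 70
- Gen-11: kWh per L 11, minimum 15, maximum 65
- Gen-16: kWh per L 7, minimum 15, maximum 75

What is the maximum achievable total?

Meeting every minimum uses 5+5+5+15+15 = 45 L, leaving 140.
Order the generators by kWh per L: Gen-11 11 > Gen-7 10 > Gen-6 9 > Gen-4 8 > Gen-16 7.
Give Gen-11 50 more to hit its cap of 65 → 90 left.
Gen-7: +10 to 15 (cap) → 80 left.
Gen-6 takes 10 more to reach its cap of 15 → 70 left.
Give Gen-4 65 more to hit its cap of 70 → 5 left.
Gen-16 has room for 60 more but only 5 remain, so it gets 20.
Total = 10×15 + 9×15 + 8×70 + 11×65 + 7×20 = 1700.

1700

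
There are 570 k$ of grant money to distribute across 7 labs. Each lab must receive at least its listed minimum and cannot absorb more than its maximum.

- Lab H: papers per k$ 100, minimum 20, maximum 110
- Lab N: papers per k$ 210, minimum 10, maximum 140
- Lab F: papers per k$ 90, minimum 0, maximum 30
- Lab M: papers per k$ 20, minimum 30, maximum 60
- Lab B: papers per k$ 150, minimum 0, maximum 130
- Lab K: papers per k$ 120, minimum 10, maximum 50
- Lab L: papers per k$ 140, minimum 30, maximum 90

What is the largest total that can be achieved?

80900

Meeting every minimum uses 20+10+0+30+0+10+30 = 100 k$, leaving 470.
Order the labs by papers per k$: Lab N 210 > Lab B 150 > Lab L 140 > Lab K 120 > Lab H 100 > Lab F 90 > Lab M 20.
Give Lab N 130 more to hit its cap of 140 ; 340 left.
Lab B takes 130 more to reach its cap of 130 ; 210 left.
Give Lab L 60 more to hit its cap of 90 ; 150 left.
Lab K: +40 to 50 (cap) ; 110 left.
Give Lab H 90 more to hit its cap of 110 ; 20 left.
Lab F has room for 30 more but only 20 remain, so it gets 20.
Total = 100×110 + 210×140 + 90×20 + 20×30 + 150×130 + 120×50 + 140×90 = 80900.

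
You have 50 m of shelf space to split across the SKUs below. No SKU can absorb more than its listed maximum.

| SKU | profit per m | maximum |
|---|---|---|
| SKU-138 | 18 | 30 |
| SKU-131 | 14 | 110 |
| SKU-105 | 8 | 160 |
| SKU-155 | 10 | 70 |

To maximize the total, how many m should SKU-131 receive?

Rank by profit per m: SKU-138 18 > SKU-131 14 > SKU-155 10 > SKU-105 8.
SKU-138: +30 to 30 (cap) → 20 left.
SKU-131: +20 (room for 110) → 20. Pool exhausted.

20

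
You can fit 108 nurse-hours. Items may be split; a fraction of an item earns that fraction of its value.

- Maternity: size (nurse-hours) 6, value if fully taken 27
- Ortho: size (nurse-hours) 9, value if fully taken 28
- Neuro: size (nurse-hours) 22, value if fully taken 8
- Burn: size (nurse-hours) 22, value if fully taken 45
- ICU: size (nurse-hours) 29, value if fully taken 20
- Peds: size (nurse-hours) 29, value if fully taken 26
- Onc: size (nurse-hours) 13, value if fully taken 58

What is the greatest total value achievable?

204

Sort by value density: Maternity 27/6≈4.5, Onc 58/13≈4.46, Ortho 28/9≈3.11, Burn 45/22≈2.05, Peds 26/29≈0.897, ICU 20/29≈0.69, Neuro 8/22≈0.364.
Maternity: take in full, 6 nurse-hours for value 27 — 102 left.
All 13 nurse-hours of Onc fit (value 58) — 89 remain.
Ortho: take in full, 9 nurse-hours for value 28 — 80 left.
Take all of Burn (22 nurse-hours, value 45) — 58 nurse-hours left.
All 29 nurse-hours of Peds fit (value 26) — 29 remain.
Take all of ICU (29 nurse-hours, value 20) — 0 nurse-hours left.
Total value = 204.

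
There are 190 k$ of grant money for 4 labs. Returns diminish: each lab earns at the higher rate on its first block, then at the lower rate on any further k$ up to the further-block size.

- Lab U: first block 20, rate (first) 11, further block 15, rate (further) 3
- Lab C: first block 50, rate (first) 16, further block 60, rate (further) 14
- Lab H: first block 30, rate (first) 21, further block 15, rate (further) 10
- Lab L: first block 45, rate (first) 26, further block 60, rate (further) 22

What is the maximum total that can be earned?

Rank every tier by rate: Lab L/tier1 26 > Lab L/tier2 22 > Lab H/tier1 21 > Lab C/tier1 16 > Lab C/tier2 14 > Lab U/tier1 11 > Lab H/tier2 10 > Lab U/tier2 3.
Fill Lab L tier1 block (45 at 26) → 145 left.
Fill Lab L tier2 block (60 at 22) → 85 left.
Lab H/tier1 (21): +30 → 55 left.
Lab C/tier1 (16): +50 → 5 left.
5 remain; put them into Lab C tier2 at 14.
Total = 26×45 + 22×60 + 21×30 + 16×50 + 14×5 = 3990.

3990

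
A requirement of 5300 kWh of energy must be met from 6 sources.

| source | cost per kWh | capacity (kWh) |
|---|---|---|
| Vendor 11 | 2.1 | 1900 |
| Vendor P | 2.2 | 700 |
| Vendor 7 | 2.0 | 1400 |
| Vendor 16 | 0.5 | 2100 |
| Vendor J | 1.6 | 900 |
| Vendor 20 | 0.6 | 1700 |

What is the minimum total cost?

Use sources in increasing cost order.
Vendor 16 (0.5): use full 2100 → 3200 kWh to go.
Vendor 20 (0.6): use full 1700 → 1500 kWh to go.
Vendor J (1.6): use full 900 → 600 kWh to go.
Vendor 7 (2.0): take the remaining 600 → done.
Vendor 11, Vendor P: unused.
Cost = 2100×0.5 + 1700×0.6 + 900×1.6 + 600×2.0 = 4710.

4710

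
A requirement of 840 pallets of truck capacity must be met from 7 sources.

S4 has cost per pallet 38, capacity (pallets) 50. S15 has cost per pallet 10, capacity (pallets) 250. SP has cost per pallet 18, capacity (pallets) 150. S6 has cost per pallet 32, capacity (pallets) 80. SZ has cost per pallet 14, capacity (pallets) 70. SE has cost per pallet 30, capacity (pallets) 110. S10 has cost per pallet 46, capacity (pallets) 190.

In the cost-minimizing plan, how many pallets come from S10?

130

Cheapest first:
Take 250 from S15 at 10 ; need 590 more.
SZ (14): use full 70 ; 520 pallets to go.
SP at 18: take all 150 pallets ; 370 still needed.
SE at 30: take all 110 pallets ; 260 still needed.
S6 at 32: take all 80 pallets ; 180 still needed.
S4 (38): use full 50 ; 130 pallets to go.
Take 130 from S10 at 46 to finish.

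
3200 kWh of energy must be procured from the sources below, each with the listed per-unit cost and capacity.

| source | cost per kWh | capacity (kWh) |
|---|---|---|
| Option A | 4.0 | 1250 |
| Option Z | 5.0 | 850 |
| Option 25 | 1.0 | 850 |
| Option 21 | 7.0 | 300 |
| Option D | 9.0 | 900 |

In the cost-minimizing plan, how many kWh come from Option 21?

250

Fill from the cheapest source first.
Option 25 at 1.0: take all 850 kWh → 2350 still needed.
Take 1250 from Option A at 4.0 → need 1100 more.
Take 850 from Option Z at 5.0 → need 250 more.
Option 21 (7.0): take the remaining 250 → done.
Option D: unused.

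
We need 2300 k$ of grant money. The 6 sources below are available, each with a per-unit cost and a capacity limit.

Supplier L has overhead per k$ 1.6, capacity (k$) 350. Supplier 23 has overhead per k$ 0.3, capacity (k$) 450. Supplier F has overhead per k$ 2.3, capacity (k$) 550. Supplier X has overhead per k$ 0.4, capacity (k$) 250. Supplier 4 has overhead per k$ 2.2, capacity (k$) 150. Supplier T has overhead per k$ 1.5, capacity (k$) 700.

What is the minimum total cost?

3095

Cheapest first:
Take 450 from Supplier 23 at 0.3 → need 1850 more.
Take 250 from Supplier X at 0.4 → need 1600 more.
Supplier T (1.5): use full 700 → 900 k$ to go.
Supplier L at 1.6: take all 350 k$ → 550 still needed.
Supplier 4 (2.2): use full 150 → 400 k$ to go.
Supplier F (2.3): take the remaining 400 → done.
Cost = 450×0.3 + 250×0.4 + 700×1.5 + 350×1.6 + 150×2.2 + 400×2.3 = 3095.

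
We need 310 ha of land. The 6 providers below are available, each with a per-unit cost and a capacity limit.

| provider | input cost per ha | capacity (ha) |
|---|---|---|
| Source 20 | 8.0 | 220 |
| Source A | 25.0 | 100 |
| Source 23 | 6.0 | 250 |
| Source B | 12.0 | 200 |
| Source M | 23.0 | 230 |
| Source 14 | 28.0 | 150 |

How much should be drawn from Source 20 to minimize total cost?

Use providers in increasing cost order.
Source 23 at 6.0: take all 250 ha — 60 still needed.
Take 60 from Source 20 at 8.0 to finish.
Source B, Source M, Source A, Source 14: unused.

60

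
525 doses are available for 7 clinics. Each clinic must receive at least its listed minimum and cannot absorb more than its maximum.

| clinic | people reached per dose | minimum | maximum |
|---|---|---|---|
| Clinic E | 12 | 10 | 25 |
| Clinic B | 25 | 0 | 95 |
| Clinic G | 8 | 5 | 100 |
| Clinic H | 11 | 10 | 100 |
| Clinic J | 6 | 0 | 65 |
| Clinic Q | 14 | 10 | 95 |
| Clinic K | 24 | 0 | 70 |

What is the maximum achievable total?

Meeting every minimum uses 10+0+5+10+0+10+0 = 35 doses, leaving 490.
Rank by people reached per dose: Clinic B 25 > Clinic K 24 > Clinic Q 14 > Clinic E 12 > Clinic H 11 > Clinic G 8 > Clinic J 6.
Clinic B takes 95 more to reach its cap of 95 → 395 left.
Give Clinic K 70 more to hit its cap of 70 → 325 left.
Clinic Q: +85 to 95 (cap) → 240 left.
Give Clinic E 15 more to hit its cap of 25 → 225 left.
Clinic H takes 90 more to reach its cap of 100 → 135 left.
Clinic G: +95 to 100 (cap) → 40 left.
Clinic J: +40 (room for 65) → 40. Pool exhausted.
Total = 12×25 + 25×95 + 8×100 + 11×100 + 6×40 + 14×95 + 24×70 = 7825.

7825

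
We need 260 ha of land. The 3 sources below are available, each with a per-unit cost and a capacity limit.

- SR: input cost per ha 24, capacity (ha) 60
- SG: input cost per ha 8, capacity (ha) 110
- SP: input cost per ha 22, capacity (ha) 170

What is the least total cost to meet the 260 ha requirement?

Cheapest first:
SG at 8: take all 110 ha → 150 still needed.
Take 150 from SP at 22 to finish.
SR: unused.
Cost = 110×8 + 150×22 = 4180.

4180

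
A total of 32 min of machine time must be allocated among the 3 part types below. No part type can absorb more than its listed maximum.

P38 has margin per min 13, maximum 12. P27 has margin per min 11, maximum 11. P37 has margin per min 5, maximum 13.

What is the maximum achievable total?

322

Order the part types by margin per min: P38 13 > P27 11 > P37 5.
Give P38 12 to hit its cap of 12 — 20 left.
P27: +11 to 11 (cap) — 9 left.
P37: +9 (room for 13) → 9. Pool exhausted.
Total = 13×12 + 11×11 + 5×9 = 322.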